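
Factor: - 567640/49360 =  - 2^ (-1)*23^1=-23/2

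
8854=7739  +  1115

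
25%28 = 25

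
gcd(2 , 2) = 2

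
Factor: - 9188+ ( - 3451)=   -  12639 = - 3^1* 11^1*383^1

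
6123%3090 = 3033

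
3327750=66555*50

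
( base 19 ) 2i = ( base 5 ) 211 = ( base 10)56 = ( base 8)70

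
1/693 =1/693 = 0.00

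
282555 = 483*585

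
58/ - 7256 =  - 1 + 3599/3628= -0.01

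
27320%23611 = 3709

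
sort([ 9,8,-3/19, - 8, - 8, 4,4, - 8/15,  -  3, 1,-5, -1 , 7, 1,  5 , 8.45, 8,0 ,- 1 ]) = [ - 8,-8, -5,-3,  -  1, - 1, - 8/15,-3/19, 0, 1, 1,4,4, 5 , 7,  8 , 8,8.45,9]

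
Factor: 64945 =5^1*31^1*419^1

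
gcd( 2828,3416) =28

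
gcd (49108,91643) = 1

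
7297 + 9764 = 17061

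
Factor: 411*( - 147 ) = - 3^2*7^2*137^1 =- 60417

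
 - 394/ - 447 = 394/447  =  0.88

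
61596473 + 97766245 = 159362718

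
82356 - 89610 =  - 7254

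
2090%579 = 353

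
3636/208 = 909/52 = 17.48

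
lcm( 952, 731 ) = 40936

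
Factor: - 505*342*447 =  - 77201370 = - 2^1 *3^3*5^1*19^1*101^1*149^1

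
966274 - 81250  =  885024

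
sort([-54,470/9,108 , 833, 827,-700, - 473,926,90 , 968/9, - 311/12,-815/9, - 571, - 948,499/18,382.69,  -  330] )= [ - 948, - 700, - 571,- 473 , - 330 ,-815/9, -54, - 311/12 , 499/18, 470/9, 90, 968/9, 108,382.69, 827 , 833,926]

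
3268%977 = 337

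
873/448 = 873/448 = 1.95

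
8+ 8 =16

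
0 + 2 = 2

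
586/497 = 1 + 89/497 = 1.18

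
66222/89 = 66222/89 = 744.07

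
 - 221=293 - 514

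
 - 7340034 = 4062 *(  -  1807)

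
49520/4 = 12380 = 12380.00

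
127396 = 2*63698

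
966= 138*7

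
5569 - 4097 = 1472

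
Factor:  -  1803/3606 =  - 2^( - 1 )  =  -1/2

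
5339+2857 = 8196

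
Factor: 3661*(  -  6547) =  -23968567 = - 7^1*523^1*6547^1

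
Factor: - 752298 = - 2^1*3^1*125383^1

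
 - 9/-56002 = 9/56002 = 0.00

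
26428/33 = 800 + 28/33 = 800.85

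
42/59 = 42/59 = 0.71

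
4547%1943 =661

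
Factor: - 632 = -2^3*79^1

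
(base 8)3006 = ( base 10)1542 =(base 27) 233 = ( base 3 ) 2010010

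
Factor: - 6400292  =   - 2^2*43^1 * 127^1 * 293^1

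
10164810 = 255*39862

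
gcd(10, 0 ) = 10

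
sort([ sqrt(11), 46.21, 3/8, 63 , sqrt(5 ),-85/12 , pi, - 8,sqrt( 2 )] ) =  [  -  8, - 85/12, 3/8,sqrt(2),sqrt( 5 ), pi,  sqrt( 11),46.21, 63] 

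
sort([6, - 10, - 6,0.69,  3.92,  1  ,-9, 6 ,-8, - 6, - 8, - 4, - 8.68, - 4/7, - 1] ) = [ - 10,  -  9, - 8.68, - 8,  -  8, - 6, - 6,- 4, - 1,- 4/7, 0.69, 1 , 3.92 , 6, 6]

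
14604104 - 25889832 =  - 11285728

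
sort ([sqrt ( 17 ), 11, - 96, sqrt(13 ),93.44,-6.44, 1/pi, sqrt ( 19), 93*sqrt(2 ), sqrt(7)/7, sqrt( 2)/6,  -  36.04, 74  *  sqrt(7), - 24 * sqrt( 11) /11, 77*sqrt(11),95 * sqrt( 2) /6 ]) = [ - 96, - 36.04,-24*sqrt( 11 )/11, - 6.44,sqrt(2)/6, 1/pi, sqrt( 7 ) /7 , sqrt(13), sqrt(17 ), sqrt(19), 11,  95 * sqrt(2 )/6, 93.44,93*sqrt( 2), 74 * sqrt( 7),77*sqrt( 11)]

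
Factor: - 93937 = -93937^1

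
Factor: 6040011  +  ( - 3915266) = 5^1 * 7^1*17^1 *3571^1  =  2124745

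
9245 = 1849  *5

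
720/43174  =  360/21587 = 0.02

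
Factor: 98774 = 2^1*13^1*29^1 *131^1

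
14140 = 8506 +5634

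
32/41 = 32/41=0.78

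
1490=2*745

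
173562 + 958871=1132433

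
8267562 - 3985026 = 4282536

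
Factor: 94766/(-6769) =  -  14 = - 2^1*7^1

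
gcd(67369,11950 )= 1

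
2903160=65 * 44664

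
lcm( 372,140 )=13020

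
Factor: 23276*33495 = 2^2*3^1*5^1* 7^1*11^2*23^2*29^1 = 779629620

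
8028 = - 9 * ( - 892)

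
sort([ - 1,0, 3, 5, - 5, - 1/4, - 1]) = [ - 5, - 1,-1, - 1/4,  0,3,5 ]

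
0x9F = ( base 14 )b5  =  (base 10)159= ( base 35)4J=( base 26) 63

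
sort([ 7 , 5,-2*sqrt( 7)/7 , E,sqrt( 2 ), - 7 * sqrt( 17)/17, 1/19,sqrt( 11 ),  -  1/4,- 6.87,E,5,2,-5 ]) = [ - 6.87, - 5  , -7*sqrt(17 )/17  ,- 2*sqrt( 7 )/7,- 1/4  ,  1/19, sqrt ( 2),2,E,E,sqrt ( 11), 5, 5, 7]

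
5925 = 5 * 1185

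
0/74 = 0 = 0.00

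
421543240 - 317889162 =103654078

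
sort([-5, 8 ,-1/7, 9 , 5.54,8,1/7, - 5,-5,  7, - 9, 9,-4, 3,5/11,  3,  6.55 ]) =[ - 9, - 5, - 5, - 5, - 4, - 1/7 , 1/7, 5/11, 3 , 3,5.54,  6.55,7,8,8,9 , 9] 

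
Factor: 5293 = 67^1*79^1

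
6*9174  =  55044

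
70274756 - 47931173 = 22343583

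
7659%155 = 64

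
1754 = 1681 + 73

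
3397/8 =424+5/8 = 424.62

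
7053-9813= - 2760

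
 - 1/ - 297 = 1/297 = 0.00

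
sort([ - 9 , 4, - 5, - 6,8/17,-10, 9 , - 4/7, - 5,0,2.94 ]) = [ - 10, - 9 , - 6, - 5, - 5, - 4/7,  0, 8/17 , 2.94, 4 , 9]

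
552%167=51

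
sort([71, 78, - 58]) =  [ - 58, 71,78]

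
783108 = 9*87012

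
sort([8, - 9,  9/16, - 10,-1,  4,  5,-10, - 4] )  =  [ - 10, - 10 , - 9  , - 4, - 1, 9/16,4, 5, 8] 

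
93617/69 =1356 + 53/69 = 1356.77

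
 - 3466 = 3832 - 7298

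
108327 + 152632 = 260959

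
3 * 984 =2952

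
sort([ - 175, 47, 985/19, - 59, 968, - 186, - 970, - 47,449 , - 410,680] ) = [  -  970, - 410, - 186,-175, - 59, - 47,47,  985/19,  449, 680, 968] 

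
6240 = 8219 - 1979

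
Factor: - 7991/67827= - 3^ ( - 1)*23^( - 1 )*61^1*131^1*983^( -1 ) 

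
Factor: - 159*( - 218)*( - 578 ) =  - 2^2 * 3^1  *  17^2*53^1*109^1 = - 20034636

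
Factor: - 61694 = -2^1*109^1*283^1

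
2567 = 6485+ -3918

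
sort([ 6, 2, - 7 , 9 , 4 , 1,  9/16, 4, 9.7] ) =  [ - 7, 9/16, 1,2 , 4, 4,6, 9, 9.7] 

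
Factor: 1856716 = 2^2*313^1*1483^1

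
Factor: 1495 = 5^1*13^1*23^1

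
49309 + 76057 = 125366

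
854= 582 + 272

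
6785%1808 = 1361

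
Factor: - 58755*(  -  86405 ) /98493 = 1692241925/32831 = 5^2*11^1*1571^1 * 3917^1*32831^(-1)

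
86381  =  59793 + 26588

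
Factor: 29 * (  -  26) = -2^1*13^1*29^1 = - 754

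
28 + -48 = -20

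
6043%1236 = 1099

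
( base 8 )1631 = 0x399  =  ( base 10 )921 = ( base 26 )19b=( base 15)416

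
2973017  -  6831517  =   - 3858500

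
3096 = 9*344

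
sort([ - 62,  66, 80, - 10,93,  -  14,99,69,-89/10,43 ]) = [ - 62 , - 14, - 10, - 89/10, 43 , 66,  69, 80 , 93,99] 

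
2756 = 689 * 4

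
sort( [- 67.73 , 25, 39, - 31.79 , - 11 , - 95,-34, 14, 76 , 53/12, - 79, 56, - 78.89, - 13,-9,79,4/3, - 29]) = [ - 95, - 79, - 78.89, - 67.73,-34, - 31.79, - 29, - 13, - 11, - 9,4/3, 53/12 , 14,25,39,56, 76, 79] 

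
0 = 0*83554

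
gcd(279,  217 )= 31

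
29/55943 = 29/55943 = 0.00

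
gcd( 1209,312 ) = 39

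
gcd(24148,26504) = 4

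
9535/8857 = 9535/8857= 1.08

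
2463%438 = 273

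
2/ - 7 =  - 1 + 5/7 = - 0.29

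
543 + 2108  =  2651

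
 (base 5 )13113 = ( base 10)1033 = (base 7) 3004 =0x409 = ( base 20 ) 2bd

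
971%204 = 155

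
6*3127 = 18762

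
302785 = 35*8651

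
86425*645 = 55744125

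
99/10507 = 99/10507 = 0.01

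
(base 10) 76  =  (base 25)31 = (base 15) 51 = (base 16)4c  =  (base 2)1001100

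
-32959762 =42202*( - 781)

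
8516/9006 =4258/4503 = 0.95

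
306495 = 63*4865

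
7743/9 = 860 + 1/3 = 860.33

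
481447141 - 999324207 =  - 517877066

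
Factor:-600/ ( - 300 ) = 2 = 2^1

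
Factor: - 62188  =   - 2^2*7^1*2221^1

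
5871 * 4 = 23484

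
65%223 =65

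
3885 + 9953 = 13838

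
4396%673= 358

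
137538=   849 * 162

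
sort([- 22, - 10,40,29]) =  [ - 22, - 10, 29,40]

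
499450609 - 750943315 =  -251492706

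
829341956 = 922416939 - 93074983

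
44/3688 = 11/922 = 0.01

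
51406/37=51406/37 = 1389.35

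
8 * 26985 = 215880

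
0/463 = 0 = 0.00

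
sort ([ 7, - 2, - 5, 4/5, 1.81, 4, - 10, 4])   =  [- 10,-5, - 2, 4/5, 1.81, 4, 4, 7 ]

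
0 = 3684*0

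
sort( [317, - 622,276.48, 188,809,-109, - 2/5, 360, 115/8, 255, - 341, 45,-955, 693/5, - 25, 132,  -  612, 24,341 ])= [ - 955, - 622, - 612,- 341, - 109, - 25,-2/5,115/8, 24 , 45,132 , 693/5 , 188,255, 276.48, 317, 341, 360, 809]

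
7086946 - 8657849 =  - 1570903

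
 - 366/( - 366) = 1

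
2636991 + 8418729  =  11055720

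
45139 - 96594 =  - 51455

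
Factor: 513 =3^3*19^1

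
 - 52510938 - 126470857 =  - 178981795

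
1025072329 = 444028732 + 581043597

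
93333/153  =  610+1/51= 610.02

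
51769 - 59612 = -7843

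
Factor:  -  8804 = -2^2 * 31^1*71^1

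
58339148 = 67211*868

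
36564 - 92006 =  - 55442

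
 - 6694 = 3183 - 9877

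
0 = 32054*0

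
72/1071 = 8/119 = 0.07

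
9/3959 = 9/3959 = 0.00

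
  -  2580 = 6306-8886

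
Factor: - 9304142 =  - 2^1*73^1*63727^1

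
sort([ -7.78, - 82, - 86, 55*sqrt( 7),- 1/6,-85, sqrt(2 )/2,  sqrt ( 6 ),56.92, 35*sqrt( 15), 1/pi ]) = [-86, - 85,-82, - 7.78,-1/6, 1/pi, sqrt(2) /2,sqrt(6), 56.92,35*sqrt( 15),55*sqrt(7) ]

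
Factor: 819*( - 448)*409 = -2^6*3^2*7^2*13^1 * 409^1 = - 150067008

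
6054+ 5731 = 11785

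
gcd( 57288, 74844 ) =924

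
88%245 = 88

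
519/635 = 519/635 = 0.82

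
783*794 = 621702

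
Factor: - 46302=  - 2^1 * 3^1*7717^1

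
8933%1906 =1309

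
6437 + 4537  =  10974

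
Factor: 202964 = 2^2 *50741^1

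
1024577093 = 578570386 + 446006707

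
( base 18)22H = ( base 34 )kl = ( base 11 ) 588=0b1010111101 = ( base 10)701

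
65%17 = 14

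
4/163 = 4/163  =  0.02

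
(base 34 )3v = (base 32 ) 45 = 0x85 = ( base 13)A3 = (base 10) 133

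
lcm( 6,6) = 6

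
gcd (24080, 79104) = 16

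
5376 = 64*84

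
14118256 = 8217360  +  5900896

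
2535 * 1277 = 3237195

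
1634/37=1634/37= 44.16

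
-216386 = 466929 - 683315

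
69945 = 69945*1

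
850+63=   913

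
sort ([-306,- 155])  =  [ - 306,- 155]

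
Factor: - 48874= - 2^1*7^1*3491^1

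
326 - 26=300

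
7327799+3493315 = 10821114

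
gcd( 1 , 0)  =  1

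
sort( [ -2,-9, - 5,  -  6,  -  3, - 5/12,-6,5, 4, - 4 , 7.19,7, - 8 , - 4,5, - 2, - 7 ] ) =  [ - 9, - 8 ,  -  7 , - 6, - 6, - 5,  -  4, - 4, - 3,-2, - 2, - 5/12,4, 5, 5,7,7.19 ] 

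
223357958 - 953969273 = - 730611315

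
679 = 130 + 549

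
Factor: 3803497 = 3803497^1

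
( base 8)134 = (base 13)71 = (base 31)2U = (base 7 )161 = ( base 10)92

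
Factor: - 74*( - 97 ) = 7178 = 2^1*37^1*97^1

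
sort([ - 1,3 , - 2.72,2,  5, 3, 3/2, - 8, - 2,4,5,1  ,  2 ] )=[ - 8, - 2.72,  -  2, - 1,1,3/2, 2, 2, 3,3,4,5,5 ]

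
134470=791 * 170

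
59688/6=9948=   9948.00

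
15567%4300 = 2667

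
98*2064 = 202272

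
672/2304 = 7/24 = 0.29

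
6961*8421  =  58618581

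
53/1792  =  53/1792= 0.03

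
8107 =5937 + 2170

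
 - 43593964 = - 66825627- - 23231663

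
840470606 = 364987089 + 475483517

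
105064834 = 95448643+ 9616191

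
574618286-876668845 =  - 302050559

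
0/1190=0= 0.00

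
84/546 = 2/13=0.15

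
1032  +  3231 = 4263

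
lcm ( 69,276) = 276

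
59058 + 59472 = 118530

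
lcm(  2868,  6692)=20076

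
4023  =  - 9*( - 447)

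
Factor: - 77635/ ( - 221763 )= 3^( - 1 )*5^1 * 29^( - 1)*2549^( - 1 )*15527^1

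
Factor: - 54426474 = -2^1*3^2*1453^1*2081^1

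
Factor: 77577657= 3^1*25859219^1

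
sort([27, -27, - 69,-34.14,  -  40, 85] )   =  [ - 69, - 40, - 34.14,-27, 27,  85] 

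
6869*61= 419009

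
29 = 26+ 3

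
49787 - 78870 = -29083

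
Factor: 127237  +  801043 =2^3*5^1 *23^1 *1009^1 = 928280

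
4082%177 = 11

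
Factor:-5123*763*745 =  - 5^1 *7^1*47^1*109^2*149^1 = - 2912092505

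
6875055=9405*731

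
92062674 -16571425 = 75491249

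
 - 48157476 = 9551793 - 57709269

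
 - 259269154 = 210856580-470125734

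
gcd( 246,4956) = 6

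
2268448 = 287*7904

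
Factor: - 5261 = - 5261^1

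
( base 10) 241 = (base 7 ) 463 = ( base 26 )97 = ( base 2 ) 11110001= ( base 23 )ab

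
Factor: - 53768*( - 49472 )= 2660010496 = 2^9*11^1*13^1*47^1*773^1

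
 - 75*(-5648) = 423600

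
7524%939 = 12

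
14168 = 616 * 23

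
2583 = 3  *861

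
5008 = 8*626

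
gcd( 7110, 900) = 90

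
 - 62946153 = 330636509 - 393582662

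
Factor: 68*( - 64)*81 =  - 2^8* 3^4*17^1=-352512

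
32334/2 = 16167= 16167.00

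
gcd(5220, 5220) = 5220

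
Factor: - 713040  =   - 2^4*3^1*5^1*2971^1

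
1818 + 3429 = 5247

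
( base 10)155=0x9B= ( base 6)415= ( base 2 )10011011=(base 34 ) 4j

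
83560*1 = 83560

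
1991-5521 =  - 3530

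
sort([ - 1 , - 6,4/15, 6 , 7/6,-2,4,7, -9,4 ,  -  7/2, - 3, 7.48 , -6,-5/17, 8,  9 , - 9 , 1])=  [ - 9, - 9, - 6, - 6 , - 7/2, -3, - 2,-1, - 5/17,4/15, 1, 7/6,4,4, 6 , 7, 7.48,8, 9]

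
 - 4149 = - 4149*1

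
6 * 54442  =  326652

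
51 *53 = 2703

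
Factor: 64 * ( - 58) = -2^7* 29^1 = - 3712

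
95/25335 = 19/5067 = 0.00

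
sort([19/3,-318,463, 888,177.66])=[  -  318, 19/3,177.66,463, 888 ]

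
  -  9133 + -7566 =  - 16699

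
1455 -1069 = 386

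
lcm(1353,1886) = 62238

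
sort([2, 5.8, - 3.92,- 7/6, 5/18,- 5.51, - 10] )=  [ - 10,-5.51, - 3.92,-7/6,5/18, 2,5.8]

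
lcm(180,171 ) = 3420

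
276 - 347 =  - 71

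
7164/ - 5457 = -2 + 1250/1819 = - 1.31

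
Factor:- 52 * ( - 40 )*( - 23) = - 2^5 * 5^1*13^1*23^1=-47840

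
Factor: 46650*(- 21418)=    - 999149700 = - 2^2 *3^1*5^2 * 311^1*10709^1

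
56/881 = 56/881 = 0.06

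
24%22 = 2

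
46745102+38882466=85627568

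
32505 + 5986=38491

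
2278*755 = 1719890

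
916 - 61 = 855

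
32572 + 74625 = 107197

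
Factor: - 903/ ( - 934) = 2^(  -  1) * 3^1*7^1 * 43^1 * 467^( - 1) 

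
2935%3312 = 2935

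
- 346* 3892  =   - 1346632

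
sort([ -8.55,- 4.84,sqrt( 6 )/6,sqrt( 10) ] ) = [ - 8.55, - 4.84, sqrt( 6 ) /6,sqrt( 10) ] 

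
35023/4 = 35023/4 = 8755.75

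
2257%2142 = 115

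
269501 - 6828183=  - 6558682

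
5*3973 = 19865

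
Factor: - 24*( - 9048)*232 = 50379264 = 2^9*3^2* 13^1*29^2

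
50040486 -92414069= - 42373583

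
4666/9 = 4666/9 = 518.44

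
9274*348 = 3227352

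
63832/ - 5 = - 63832/5 = -  12766.40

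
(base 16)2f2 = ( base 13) 460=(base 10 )754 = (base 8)1362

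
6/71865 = 2/23955=   0.00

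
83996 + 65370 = 149366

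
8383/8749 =8383/8749= 0.96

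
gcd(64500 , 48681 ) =3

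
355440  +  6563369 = 6918809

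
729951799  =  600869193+129082606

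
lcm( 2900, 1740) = 8700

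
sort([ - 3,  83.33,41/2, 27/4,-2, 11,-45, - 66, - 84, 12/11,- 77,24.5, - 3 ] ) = [ - 84,  -  77,-66,-45, -3, - 3, -2,12/11,27/4,11,41/2, 24.5,83.33 ]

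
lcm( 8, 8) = 8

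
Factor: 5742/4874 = 3^2*11^1 * 29^1 * 2437^( -1) = 2871/2437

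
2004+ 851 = 2855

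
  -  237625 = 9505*( - 25) 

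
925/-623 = -925/623 = - 1.48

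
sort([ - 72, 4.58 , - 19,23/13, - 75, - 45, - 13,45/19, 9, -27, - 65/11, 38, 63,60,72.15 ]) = [  -  75 , - 72, - 45, - 27,-19, -13, - 65/11, 23/13, 45/19, 4.58,9,38, 60, 63,72.15]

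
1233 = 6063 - 4830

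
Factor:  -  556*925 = - 2^2*5^2*37^1 * 139^1 = - 514300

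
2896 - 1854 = 1042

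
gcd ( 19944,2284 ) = 4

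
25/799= 25/799 =0.03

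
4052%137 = 79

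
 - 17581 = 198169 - 215750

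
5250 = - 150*( - 35 )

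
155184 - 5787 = 149397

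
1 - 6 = -5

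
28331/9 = 28331/9 = 3147.89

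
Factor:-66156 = -2^2*3^1 * 37^1*149^1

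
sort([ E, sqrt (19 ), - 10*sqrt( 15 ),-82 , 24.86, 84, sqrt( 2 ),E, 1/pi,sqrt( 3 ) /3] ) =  [-82 , - 10*sqrt (15 ), 1/pi, sqrt (3 )/3, sqrt (2), E,E, sqrt (19),24.86, 84 ] 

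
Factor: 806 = 2^1*13^1*31^1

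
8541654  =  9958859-1417205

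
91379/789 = 91379/789 = 115.82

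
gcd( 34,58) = 2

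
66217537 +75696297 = 141913834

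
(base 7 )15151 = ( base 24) 771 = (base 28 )5a1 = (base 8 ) 10151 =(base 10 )4201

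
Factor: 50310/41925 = 6/5 = 2^1*3^1*5^( - 1)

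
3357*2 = 6714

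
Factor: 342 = 2^1*3^2 *19^1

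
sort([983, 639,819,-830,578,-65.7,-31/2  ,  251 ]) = [-830, - 65.7,-31/2,251, 578, 639,819, 983 ]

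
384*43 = 16512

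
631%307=17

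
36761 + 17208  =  53969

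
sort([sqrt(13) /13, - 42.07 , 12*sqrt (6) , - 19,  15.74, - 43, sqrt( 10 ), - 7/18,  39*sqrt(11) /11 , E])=[-43, - 42.07, - 19, - 7/18, sqrt( 13 )/13, E, sqrt( 10 ), 39 *sqrt(11)/11, 15.74,12*sqrt (6) ]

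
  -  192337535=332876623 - 525214158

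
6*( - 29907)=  - 179442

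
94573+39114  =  133687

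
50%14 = 8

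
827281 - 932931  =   - 105650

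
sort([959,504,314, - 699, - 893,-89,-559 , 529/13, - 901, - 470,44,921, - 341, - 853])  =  [ -901, - 893, - 853, - 699,- 559, - 470 , - 341, - 89 , 529/13, 44,314,504, 921,  959 ]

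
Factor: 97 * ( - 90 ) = -8730 =-2^1*3^2*5^1 * 97^1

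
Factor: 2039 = 2039^1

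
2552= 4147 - 1595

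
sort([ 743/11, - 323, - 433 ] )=[ - 433,-323, 743/11] 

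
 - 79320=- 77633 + -1687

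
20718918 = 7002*2959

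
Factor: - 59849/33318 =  -2^( - 1 )* 3^( - 3)*97^1 = - 97/54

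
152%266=152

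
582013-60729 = 521284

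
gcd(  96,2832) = 48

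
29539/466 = 29539/466  =  63.39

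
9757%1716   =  1177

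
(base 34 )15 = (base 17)25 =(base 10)39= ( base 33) 16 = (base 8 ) 47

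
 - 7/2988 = - 1 + 2981/2988=- 0.00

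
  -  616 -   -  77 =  - 539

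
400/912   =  25/57 = 0.44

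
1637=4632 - 2995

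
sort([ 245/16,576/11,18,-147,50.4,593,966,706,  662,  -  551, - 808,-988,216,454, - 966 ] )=[ - 988, - 966,-808  ,-551,-147,245/16,18,50.4,576/11,216 , 454, 593, 662,706,966]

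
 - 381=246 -627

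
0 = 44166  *0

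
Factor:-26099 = - 26099^1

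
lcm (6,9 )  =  18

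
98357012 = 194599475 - 96242463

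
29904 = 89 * 336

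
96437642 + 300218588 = 396656230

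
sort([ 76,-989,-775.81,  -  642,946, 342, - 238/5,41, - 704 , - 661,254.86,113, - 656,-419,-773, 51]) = [-989,-775.81, -773, - 704,- 661, - 656, - 642,  -  419, - 238/5,41,51,76, 113,254.86,342,946 ] 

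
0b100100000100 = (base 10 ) 2308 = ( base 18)724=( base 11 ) 1809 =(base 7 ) 6505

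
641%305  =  31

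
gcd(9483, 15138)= 87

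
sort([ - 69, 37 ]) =[ - 69,37] 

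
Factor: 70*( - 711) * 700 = -2^3*3^2*5^3*7^2*79^1 = -34839000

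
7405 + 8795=16200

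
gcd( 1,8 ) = 1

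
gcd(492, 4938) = 6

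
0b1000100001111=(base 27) 5QK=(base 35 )3JR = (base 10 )4367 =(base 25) 6oh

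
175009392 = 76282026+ 98727366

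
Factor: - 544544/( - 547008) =221/222 = 2^( - 1)*3^(-1 )*13^1*17^1*37^( - 1 )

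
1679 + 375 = 2054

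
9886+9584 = 19470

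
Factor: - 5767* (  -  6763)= 73^1*79^1*6763^1 = 39002221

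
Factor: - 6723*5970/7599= - 13378770/2533 = - 2^1 * 3^4 *5^1 * 17^( - 1 )  *83^1*149^( - 1)*199^1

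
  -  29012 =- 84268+55256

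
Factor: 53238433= 53238433^1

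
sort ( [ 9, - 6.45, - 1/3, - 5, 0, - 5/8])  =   [ - 6.45, - 5, - 5/8 , - 1/3, 0,9 ] 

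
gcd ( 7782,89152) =2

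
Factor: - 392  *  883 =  - 346136= -2^3*7^2 * 883^1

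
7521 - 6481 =1040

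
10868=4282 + 6586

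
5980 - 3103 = 2877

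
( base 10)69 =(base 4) 1011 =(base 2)1000101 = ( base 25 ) 2J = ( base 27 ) 2f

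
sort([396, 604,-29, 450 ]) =[ - 29, 396,450,  604 ]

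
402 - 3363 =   -  2961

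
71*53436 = 3793956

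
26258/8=3282 + 1/4= 3282.25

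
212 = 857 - 645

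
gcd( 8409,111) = 3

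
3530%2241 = 1289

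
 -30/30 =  - 1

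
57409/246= 57409/246 = 233.37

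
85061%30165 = 24731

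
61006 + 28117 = 89123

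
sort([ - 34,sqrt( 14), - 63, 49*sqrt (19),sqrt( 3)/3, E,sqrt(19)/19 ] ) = [  -  63, - 34,sqrt( 19)/19,sqrt( 3 ) /3,E , sqrt( 14),49*sqrt(19 ) ]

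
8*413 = 3304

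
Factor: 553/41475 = 3^( -1)*5^(-2) = 1/75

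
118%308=118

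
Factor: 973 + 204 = 1177 = 11^1*107^1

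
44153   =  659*67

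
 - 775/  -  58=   775/58 = 13.36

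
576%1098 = 576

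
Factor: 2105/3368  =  2^( - 3)*5^1 = 5/8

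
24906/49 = 3558/7=508.29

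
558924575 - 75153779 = 483770796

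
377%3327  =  377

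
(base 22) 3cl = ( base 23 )36C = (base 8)3311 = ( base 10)1737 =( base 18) 569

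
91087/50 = 91087/50  =  1821.74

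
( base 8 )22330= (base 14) 361A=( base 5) 300212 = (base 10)9432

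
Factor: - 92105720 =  - 2^3 * 5^1*7^1 *211^1*1559^1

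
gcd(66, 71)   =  1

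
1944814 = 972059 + 972755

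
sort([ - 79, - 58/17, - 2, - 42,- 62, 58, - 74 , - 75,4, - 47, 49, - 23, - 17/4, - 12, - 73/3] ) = [ - 79, - 75, - 74, - 62, - 47, - 42,-73/3,-23, - 12 , - 17/4 , - 58/17, - 2, 4,49, 58 ] 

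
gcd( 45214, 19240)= 962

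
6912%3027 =858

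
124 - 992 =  - 868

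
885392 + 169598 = 1054990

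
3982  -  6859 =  - 2877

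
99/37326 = 33/12442 = 0.00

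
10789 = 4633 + 6156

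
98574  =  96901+1673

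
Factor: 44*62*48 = 2^7*3^1*11^1*  31^1 = 130944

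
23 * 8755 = 201365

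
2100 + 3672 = 5772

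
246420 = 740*333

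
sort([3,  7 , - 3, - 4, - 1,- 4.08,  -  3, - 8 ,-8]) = [ - 8, - 8 , - 4.08,-4, - 3, - 3, - 1,  3,7 ]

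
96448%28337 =11437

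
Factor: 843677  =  843677^1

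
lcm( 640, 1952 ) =39040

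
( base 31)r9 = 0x34E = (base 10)846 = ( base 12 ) 5a6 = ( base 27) 149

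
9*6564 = 59076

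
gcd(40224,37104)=48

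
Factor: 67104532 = 2^2*11^1*37^1*47^1*877^1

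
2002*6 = 12012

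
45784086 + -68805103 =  - 23021017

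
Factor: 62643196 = 2^2*7^1 * 11^1 * 203387^1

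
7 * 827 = 5789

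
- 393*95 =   -  37335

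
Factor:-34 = -2^1*17^1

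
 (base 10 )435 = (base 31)E1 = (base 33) d6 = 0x1B3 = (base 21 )KF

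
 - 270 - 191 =-461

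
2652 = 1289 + 1363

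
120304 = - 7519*( - 16)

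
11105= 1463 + 9642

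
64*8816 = 564224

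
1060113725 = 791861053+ 268252672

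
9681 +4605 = 14286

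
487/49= 9 + 46/49=9.94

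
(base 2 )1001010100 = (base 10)596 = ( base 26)mo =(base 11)4A2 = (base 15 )29b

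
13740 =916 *15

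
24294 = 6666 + 17628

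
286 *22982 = 6572852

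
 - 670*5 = - 3350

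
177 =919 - 742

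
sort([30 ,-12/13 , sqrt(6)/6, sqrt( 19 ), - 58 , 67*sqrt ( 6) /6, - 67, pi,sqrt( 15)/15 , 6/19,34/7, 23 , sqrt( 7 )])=[ - 67, - 58 , - 12/13,sqrt ( 15 ) /15,6/19 , sqrt(6 ) /6, sqrt( 7), pi , sqrt ( 19 ), 34/7,23,67 * sqrt(6)/6, 30 ]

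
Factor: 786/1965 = 2/5 = 2^1*5^ ( - 1) 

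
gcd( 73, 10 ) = 1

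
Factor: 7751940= 2^2*3^1*5^1*7^1*18457^1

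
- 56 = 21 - 77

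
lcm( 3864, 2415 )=19320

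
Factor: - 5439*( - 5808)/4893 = 1504272/233 =2^4*3^1 *7^1*11^2*37^1*233^( - 1)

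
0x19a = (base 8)632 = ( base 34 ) C2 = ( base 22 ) ie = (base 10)410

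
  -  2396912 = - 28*85604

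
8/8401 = 8/8401 = 0.00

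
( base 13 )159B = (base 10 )3170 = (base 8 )6142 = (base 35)2KK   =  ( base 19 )8eg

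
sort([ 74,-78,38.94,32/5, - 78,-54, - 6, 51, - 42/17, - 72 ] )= [ - 78,  -  78, - 72, - 54, - 6, - 42/17 , 32/5,  38.94,51,74]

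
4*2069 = 8276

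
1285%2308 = 1285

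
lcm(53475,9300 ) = 213900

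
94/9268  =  47/4634 = 0.01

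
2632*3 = 7896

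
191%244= 191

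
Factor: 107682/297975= 2^1*5^( - 2 )*29^ (-1)*131^1  =  262/725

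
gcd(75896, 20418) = 2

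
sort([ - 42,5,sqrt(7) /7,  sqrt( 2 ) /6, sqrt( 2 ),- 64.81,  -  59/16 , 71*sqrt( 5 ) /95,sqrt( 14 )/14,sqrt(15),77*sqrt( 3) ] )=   [- 64.81,- 42, - 59/16,sqrt(2) /6,sqrt( 14) /14,sqrt( 7)/7,sqrt ( 2),71*sqrt( 5)/95,sqrt( 15),5,  77*  sqrt( 3 )]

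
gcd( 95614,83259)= 1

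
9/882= 1/98 = 0.01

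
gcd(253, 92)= 23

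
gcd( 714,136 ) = 34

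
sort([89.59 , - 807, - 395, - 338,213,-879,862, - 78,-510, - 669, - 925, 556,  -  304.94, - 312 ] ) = [ -925, - 879, - 807,-669,-510, - 395,-338, - 312 , -304.94, - 78,89.59,213, 556, 862] 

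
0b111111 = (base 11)58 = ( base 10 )63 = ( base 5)223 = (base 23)2H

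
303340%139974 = 23392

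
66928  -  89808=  - 22880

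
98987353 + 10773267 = 109760620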